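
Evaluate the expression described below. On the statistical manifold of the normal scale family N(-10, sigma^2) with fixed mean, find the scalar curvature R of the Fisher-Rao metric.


This family has a single free parameter, so its statistical manifold
is 1-dimensional. The Riemann curvature tensor of any 1-dimensional
Riemannian manifold vanishes identically, so R = 0.

0


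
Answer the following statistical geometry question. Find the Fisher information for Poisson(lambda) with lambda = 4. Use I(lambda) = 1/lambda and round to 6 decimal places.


Fisher information for Poisson: I(lambda) = 1/lambda.
lambda = 4.
I(lambda) = 1/4 = 0.250000

0.250000


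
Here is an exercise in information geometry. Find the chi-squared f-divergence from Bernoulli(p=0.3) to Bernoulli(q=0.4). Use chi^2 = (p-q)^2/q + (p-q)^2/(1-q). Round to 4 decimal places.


Chi-squared divergence between Bernoulli distributions:
chi^2 = (p-q)^2/q + (p-q)^2/(1-q).
p = 0.3, q = 0.4, p-q = -0.1.
(p-q)^2 = 0.01.
term1 = 0.01/0.4 = 0.025.
term2 = 0.01/0.6 = 0.016667.
chi^2 = 0.025 + 0.016667 = 0.0417

0.0417


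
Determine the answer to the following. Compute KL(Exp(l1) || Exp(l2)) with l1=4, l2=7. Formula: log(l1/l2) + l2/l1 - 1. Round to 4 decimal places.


KL divergence for exponential family:
KL = log(l1/l2) + l2/l1 - 1.
log(4/7) = -0.559616.
7/4 = 1.75.
KL = -0.559616 + 1.75 - 1 = 0.1904

0.1904


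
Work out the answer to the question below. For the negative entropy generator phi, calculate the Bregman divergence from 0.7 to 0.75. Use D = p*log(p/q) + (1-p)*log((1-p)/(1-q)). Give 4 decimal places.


Bregman divergence with negative entropy generator:
D = p*log(p/q) + (1-p)*log((1-p)/(1-q)).
p = 0.7, q = 0.75.
p*log(p/q) = 0.7*log(0.7/0.75) = -0.048295.
(1-p)*log((1-p)/(1-q)) = 0.3*log(0.3/0.25) = 0.054696.
D = -0.048295 + 0.054696 = 0.0064

0.0064


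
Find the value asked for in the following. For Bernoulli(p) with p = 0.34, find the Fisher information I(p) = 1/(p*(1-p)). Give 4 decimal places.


For Bernoulli(p), Fisher information is I(p) = 1/(p*(1-p)).
p = 0.34, 1-p = 0.66.
p*(1-p) = 0.2244.
I(p) = 1/0.2244 = 4.4563

4.4563


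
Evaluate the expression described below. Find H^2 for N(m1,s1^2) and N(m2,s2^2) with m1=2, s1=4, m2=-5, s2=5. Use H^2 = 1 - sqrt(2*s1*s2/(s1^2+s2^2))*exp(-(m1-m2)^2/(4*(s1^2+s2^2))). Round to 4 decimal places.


Squared Hellinger distance for Gaussians:
H^2 = 1 - sqrt(2*s1*s2/(s1^2+s2^2)) * exp(-(m1-m2)^2/(4*(s1^2+s2^2))).
s1^2 = 16, s2^2 = 25, s1^2+s2^2 = 41.
sqrt(2*4*5/(41)) = 0.98773.
(m1-m2)^2 = (7)^2 = 49.
exp(-49/(4*41)) = exp(-0.29878) = 0.741722.
H^2 = 1 - 0.98773*0.741722 = 0.2674

0.2674


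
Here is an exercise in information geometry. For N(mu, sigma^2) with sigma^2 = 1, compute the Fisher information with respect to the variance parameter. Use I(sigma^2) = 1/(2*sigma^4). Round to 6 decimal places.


Fisher information for variance: I(sigma^2) = 1/(2*sigma^4).
sigma^2 = 1, so sigma^4 = 1.
I = 1/(2*1) = 1/2 = 0.500000

0.500000


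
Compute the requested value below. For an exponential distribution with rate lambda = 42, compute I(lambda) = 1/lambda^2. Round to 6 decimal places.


Fisher information for exponential: I(lambda) = 1/lambda^2.
lambda = 42, lambda^2 = 1764.
I = 1/1764 = 0.000567

0.000567


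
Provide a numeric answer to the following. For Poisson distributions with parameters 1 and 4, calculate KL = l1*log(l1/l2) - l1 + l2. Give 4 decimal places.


KL divergence for Poisson:
KL = l1*log(l1/l2) - l1 + l2.
l1 = 1, l2 = 4.
log(1/4) = -1.386294.
l1*log(l1/l2) = 1 * -1.386294 = -1.386294.
KL = -1.386294 - 1 + 4 = 1.6137

1.6137


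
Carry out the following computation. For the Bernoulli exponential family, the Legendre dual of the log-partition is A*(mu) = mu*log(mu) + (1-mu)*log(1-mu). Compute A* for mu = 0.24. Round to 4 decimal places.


Legendre transform for Bernoulli:
A*(mu) = mu*log(mu) + (1-mu)*log(1-mu).
mu = 0.24, 1-mu = 0.76.
mu*log(mu) = 0.24*log(0.24) = -0.342508.
(1-mu)*log(1-mu) = 0.76*log(0.76) = -0.208572.
A* = -0.342508 + -0.208572 = -0.5511

-0.5511


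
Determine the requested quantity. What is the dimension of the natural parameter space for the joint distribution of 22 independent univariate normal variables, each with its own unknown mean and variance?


Exponential family dimension calculation:
Each univariate normal has two natural parameters (mu/sigma^2 and -1/(2 sigma^2)).
With 22 independent components, dim = 2 * 22 = 44.

44


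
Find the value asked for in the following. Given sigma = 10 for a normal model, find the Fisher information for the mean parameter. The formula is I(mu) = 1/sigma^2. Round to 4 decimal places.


The Fisher information for the mean of a normal distribution is I(mu) = 1/sigma^2.
sigma = 10, so sigma^2 = 100.
I(mu) = 1/100 = 0.0100

0.0100


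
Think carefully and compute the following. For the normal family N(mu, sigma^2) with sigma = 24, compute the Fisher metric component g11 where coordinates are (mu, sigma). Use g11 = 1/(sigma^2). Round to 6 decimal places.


For the 2-parameter normal family, the Fisher metric has:
  g11 = 1/sigma^2, g22 = 2/sigma^2.
sigma = 24, sigma^2 = 576.
g11 = 0.001736

0.001736


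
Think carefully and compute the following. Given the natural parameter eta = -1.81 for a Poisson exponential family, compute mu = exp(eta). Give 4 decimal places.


Expectation parameter for Poisson exponential family:
mu = exp(eta).
eta = -1.81.
mu = exp(-1.81) = 0.1637

0.1637


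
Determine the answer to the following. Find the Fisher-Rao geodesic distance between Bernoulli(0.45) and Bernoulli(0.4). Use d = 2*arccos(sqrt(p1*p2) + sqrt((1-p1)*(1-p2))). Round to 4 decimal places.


Geodesic distance on Bernoulli manifold:
d(p1,p2) = 2*arccos(sqrt(p1*p2) + sqrt((1-p1)*(1-p2))).
sqrt(p1*p2) = sqrt(0.45*0.4) = 0.424264.
sqrt((1-p1)*(1-p2)) = sqrt(0.55*0.6) = 0.574456.
arg = 0.424264 + 0.574456 = 0.99872.
d = 2*arccos(0.99872) = 0.1012

0.1012


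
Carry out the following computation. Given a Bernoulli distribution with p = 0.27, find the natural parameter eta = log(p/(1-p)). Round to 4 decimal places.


Natural parameter for Bernoulli: eta = log(p/(1-p)).
p = 0.27, 1-p = 0.73.
p/(1-p) = 0.369863.
eta = log(0.369863) = -0.9946

-0.9946


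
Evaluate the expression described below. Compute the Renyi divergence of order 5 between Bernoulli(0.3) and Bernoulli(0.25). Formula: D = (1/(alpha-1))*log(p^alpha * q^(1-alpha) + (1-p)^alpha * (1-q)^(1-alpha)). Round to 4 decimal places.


Renyi divergence of order alpha between Bernoulli distributions:
D = (1/(alpha-1))*log(p^alpha * q^(1-alpha) + (1-p)^alpha * (1-q)^(1-alpha)).
alpha = 5, p = 0.3, q = 0.25.
p^alpha * q^(1-alpha) = 0.3^5 * 0.25^-4 = 0.62208.
(1-p)^alpha * (1-q)^(1-alpha) = 0.7^5 * 0.75^-4 = 0.531184.
sum = 0.62208 + 0.531184 = 1.153264.
D = (1/4)*log(1.153264) = 0.0356

0.0356


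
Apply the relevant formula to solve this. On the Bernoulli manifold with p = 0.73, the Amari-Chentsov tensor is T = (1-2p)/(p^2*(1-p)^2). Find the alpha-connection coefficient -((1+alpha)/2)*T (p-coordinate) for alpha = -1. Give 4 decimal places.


Skewness (Amari-Chentsov) tensor: T = (1-2p)/(p^2*(1-p)^2).
p = 0.73, 1-2p = -0.46, p^2 = 0.5329, (1-p)^2 = 0.0729.
T = -0.46/(0.5329 * 0.0729) = -11.840896.
In the p-coordinate, Gamma^(alpha) = Gamma^(0) - (alpha/2)*T with Gamma^(0) = (1/2)*g'(p) = -T/2,
so Gamma^(alpha) = -((1+alpha)/2)*T.
alpha = -1, -(1+alpha)/2 = 0.0.
Gamma = 0.0 * -11.840896 = 0.0000

0.0000


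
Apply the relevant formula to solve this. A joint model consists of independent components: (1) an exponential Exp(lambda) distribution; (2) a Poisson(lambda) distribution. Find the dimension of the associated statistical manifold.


The dimension of a statistical manifold equals the number of free
(independent) real parameters of the model. For a product of independent
blocks the parameter counts add.
- exponential (lambda): 1.
- Poisson (lambda): 1.
Total = 1 + 1 = 2.
Dimension = 2

2


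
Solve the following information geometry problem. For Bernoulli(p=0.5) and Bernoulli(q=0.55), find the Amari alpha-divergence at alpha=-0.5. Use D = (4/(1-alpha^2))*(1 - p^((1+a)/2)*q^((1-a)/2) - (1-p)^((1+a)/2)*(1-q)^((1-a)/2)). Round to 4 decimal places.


Amari alpha-divergence:
D = (4/(1-alpha^2))*(1 - p^((1+a)/2)*q^((1-a)/2) - (1-p)^((1+a)/2)*(1-q)^((1-a)/2)).
alpha = -0.5, p = 0.5, q = 0.55.
e1 = (1+alpha)/2 = 0.25, e2 = (1-alpha)/2 = 0.75.
t1 = p^e1 * q^e2 = 0.5^0.25 * 0.55^0.75 = 0.53705.
t2 = (1-p)^e1 * (1-q)^e2 = 0.5^0.25 * 0.45^0.75 = 0.462011.
4/(1-alpha^2) = 5.333333.
D = 5.333333*(1 - 0.53705 - 0.462011) = 0.0050

0.0050


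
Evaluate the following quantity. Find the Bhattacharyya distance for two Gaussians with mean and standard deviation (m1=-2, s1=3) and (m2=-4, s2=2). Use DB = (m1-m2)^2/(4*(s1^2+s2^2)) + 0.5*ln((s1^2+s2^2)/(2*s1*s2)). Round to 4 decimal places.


Bhattacharyya distance between two Gaussians:
DB = (m1-m2)^2/(4*(s1^2+s2^2)) + (1/2)*ln((s1^2+s2^2)/(2*s1*s2)).
(m1-m2)^2 = (2)^2 = 4.
s1^2+s2^2 = 9 + 4 = 13.
term1 = 4/52 = 0.076923.
term2 = 0.5*ln(13/12.0) = 0.040021.
DB = 0.076923 + 0.040021 = 0.1169

0.1169


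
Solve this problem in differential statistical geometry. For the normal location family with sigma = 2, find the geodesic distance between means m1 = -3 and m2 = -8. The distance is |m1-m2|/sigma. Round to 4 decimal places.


On the fixed-variance normal subfamily, geodesic distance = |m1-m2|/sigma.
|-3 - -8| = 5.
sigma = 2.
d = 5/2 = 2.5000

2.5000


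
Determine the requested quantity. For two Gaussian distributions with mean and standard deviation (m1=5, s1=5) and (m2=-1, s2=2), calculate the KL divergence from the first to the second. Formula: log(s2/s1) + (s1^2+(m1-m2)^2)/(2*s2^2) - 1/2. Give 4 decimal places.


KL divergence between normal distributions:
KL = log(s2/s1) + (s1^2 + (m1-m2)^2)/(2*s2^2) - 1/2.
log(2/5) = -0.916291.
(5^2 + (5--1)^2)/(2*2^2) = (25 + 36)/8 = 7.625.
KL = -0.916291 + 7.625 - 0.5 = 6.2087

6.2087


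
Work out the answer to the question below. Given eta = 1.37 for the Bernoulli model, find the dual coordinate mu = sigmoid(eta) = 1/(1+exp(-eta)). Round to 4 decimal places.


Dual coordinate (expectation parameter) for Bernoulli:
mu = 1/(1+exp(-eta)).
eta = 1.37.
exp(-eta) = exp(-1.37) = 0.254107.
mu = 1/(1+0.254107) = 0.7974

0.7974


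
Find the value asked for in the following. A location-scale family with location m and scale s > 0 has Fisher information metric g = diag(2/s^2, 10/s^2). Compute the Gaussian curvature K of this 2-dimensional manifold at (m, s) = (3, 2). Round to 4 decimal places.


The metric has the form g = (A dm^2 + B ds^2)/s^2 with A = 2, B = 10.
Substitute u = sqrt(A/B)*m: g = B*(du^2 + ds^2)/s^2, i.e. B times the
Poincare upper half-plane metric, which has constant Gaussian curvature -1.
Scaling a 2D metric by a constant c divides the Gaussian curvature by c,
so K = -1/B = -1/(10) = -0.1000 everywhere (the point (m, s) = (3, 2) is irrelevant:
the curvature is constant).
The requested Gaussian curvature is K = -0.1000.

-0.1000


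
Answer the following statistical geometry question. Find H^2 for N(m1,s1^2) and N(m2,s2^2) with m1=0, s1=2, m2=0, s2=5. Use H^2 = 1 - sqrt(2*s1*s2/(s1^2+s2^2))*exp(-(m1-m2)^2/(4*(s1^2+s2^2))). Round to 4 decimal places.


Squared Hellinger distance for Gaussians:
H^2 = 1 - sqrt(2*s1*s2/(s1^2+s2^2)) * exp(-(m1-m2)^2/(4*(s1^2+s2^2))).
s1^2 = 4, s2^2 = 25, s1^2+s2^2 = 29.
sqrt(2*2*5/(29)) = 0.830455.
(m1-m2)^2 = (0)^2 = 0.
exp(-0/(4*29)) = exp(0.0) = 1.0.
H^2 = 1 - 0.830455*1.0 = 0.1695

0.1695


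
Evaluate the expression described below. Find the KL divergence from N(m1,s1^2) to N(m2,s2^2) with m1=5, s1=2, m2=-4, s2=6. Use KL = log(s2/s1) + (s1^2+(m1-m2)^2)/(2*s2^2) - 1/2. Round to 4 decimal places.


KL divergence between normal distributions:
KL = log(s2/s1) + (s1^2 + (m1-m2)^2)/(2*s2^2) - 1/2.
log(6/2) = 1.098612.
(2^2 + (5--4)^2)/(2*6^2) = (4 + 81)/72 = 1.180556.
KL = 1.098612 + 1.180556 - 0.5 = 1.7792

1.7792


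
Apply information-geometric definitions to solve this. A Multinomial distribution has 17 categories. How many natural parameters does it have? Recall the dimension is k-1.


Exponential family dimension calculation:
For Multinomial with k=17 categories, dim = k-1 = 16.

16


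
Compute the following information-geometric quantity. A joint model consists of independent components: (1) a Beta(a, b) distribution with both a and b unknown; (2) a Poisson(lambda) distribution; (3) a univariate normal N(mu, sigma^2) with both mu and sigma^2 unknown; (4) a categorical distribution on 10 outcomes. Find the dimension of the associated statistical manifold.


The dimension of a statistical manifold equals the number of free
(independent) real parameters of the model. For a product of independent
blocks the parameter counts add.
- Beta (a, b): 2.
- Poisson (lambda): 1.
- normal (mu, sigma^2): 2.
- categorical on 10 outcomes (probabilities sum to 1): 10-1 = 9.
Total = 2 + 1 + 2 + 9 = 14.
Dimension = 14

14


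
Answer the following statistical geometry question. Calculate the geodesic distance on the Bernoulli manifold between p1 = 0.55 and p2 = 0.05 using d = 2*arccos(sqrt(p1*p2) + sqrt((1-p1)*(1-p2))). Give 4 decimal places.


Geodesic distance on Bernoulli manifold:
d(p1,p2) = 2*arccos(sqrt(p1*p2) + sqrt((1-p1)*(1-p2))).
sqrt(p1*p2) = sqrt(0.55*0.05) = 0.165831.
sqrt((1-p1)*(1-p2)) = sqrt(0.45*0.95) = 0.653835.
arg = 0.165831 + 0.653835 = 0.819666.
d = 2*arccos(0.819666) = 1.2199

1.2199


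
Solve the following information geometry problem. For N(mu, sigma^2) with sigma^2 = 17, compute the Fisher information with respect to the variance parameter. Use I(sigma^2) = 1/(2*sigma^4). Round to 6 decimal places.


Fisher information for variance: I(sigma^2) = 1/(2*sigma^4).
sigma^2 = 17, so sigma^4 = 289.
I = 1/(2*289) = 1/578 = 0.001730

0.001730


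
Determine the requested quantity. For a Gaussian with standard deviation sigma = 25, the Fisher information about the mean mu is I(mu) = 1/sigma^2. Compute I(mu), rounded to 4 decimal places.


The Fisher information for the mean of a normal distribution is I(mu) = 1/sigma^2.
sigma = 25, so sigma^2 = 625.
I(mu) = 1/625 = 0.0016

0.0016


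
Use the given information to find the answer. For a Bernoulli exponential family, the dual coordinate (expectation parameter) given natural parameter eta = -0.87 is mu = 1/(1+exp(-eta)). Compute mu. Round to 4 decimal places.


Dual coordinate (expectation parameter) for Bernoulli:
mu = 1/(1+exp(-eta)).
eta = -0.87.
exp(-eta) = exp(0.87) = 2.386911.
mu = 1/(1+2.386911) = 0.2953

0.2953


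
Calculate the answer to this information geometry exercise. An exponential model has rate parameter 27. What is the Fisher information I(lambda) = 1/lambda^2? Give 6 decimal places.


Fisher information for exponential: I(lambda) = 1/lambda^2.
lambda = 27, lambda^2 = 729.
I = 1/729 = 0.001372

0.001372


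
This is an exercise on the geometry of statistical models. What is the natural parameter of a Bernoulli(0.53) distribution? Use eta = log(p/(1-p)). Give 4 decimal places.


Natural parameter for Bernoulli: eta = log(p/(1-p)).
p = 0.53, 1-p = 0.47.
p/(1-p) = 1.12766.
eta = log(1.12766) = 0.1201

0.1201


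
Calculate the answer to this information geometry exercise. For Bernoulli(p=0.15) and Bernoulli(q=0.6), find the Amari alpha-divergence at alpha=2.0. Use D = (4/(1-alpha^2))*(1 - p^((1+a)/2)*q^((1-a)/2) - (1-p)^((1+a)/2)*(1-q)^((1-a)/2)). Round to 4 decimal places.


Amari alpha-divergence:
D = (4/(1-alpha^2))*(1 - p^((1+a)/2)*q^((1-a)/2) - (1-p)^((1+a)/2)*(1-q)^((1-a)/2)).
alpha = 2.0, p = 0.15, q = 0.6.
e1 = (1+alpha)/2 = 1.5, e2 = (1-alpha)/2 = -0.5.
t1 = p^e1 * q^e2 = 0.15^1.5 * 0.6^-0.5 = 0.075.
t2 = (1-p)^e1 * (1-q)^e2 = 0.85^1.5 * 0.4^-0.5 = 1.239077.
4/(1-alpha^2) = -1.333333.
D = -1.333333*(1 - 0.075 - 1.239077) = 0.4188

0.4188


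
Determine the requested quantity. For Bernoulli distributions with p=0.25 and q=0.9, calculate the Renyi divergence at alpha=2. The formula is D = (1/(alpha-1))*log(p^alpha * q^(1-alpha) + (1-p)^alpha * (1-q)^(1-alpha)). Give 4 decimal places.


Renyi divergence of order alpha between Bernoulli distributions:
D = (1/(alpha-1))*log(p^alpha * q^(1-alpha) + (1-p)^alpha * (1-q)^(1-alpha)).
alpha = 2, p = 0.25, q = 0.9.
p^alpha * q^(1-alpha) = 0.25^2 * 0.9^-1 = 0.069444.
(1-p)^alpha * (1-q)^(1-alpha) = 0.75^2 * 0.1^-1 = 5.625.
sum = 0.069444 + 5.625 = 5.694444.
D = (1/1)*log(5.694444) = 1.7395

1.7395


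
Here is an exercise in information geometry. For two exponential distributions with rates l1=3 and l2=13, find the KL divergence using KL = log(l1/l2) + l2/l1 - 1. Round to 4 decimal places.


KL divergence for exponential family:
KL = log(l1/l2) + l2/l1 - 1.
log(3/13) = -1.466337.
13/3 = 4.333333.
KL = -1.466337 + 4.333333 - 1 = 1.8670

1.8670


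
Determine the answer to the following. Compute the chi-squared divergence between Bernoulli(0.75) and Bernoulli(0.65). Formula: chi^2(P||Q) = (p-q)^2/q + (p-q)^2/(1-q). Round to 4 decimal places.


Chi-squared divergence between Bernoulli distributions:
chi^2 = (p-q)^2/q + (p-q)^2/(1-q).
p = 0.75, q = 0.65, p-q = 0.1.
(p-q)^2 = 0.01.
term1 = 0.01/0.65 = 0.015385.
term2 = 0.01/0.35 = 0.028571.
chi^2 = 0.015385 + 0.028571 = 0.0440

0.0440


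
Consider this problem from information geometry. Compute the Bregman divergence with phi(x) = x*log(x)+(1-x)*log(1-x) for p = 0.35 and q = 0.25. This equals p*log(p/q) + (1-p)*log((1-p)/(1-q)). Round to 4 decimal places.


Bregman divergence with negative entropy generator:
D = p*log(p/q) + (1-p)*log((1-p)/(1-q)).
p = 0.35, q = 0.25.
p*log(p/q) = 0.35*log(0.35/0.25) = 0.117765.
(1-p)*log((1-p)/(1-q)) = 0.65*log(0.65/0.75) = -0.093016.
D = 0.117765 + -0.093016 = 0.0247

0.0247


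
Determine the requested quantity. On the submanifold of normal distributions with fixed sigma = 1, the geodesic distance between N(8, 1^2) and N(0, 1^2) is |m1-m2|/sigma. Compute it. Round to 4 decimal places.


On the fixed-variance normal subfamily, geodesic distance = |m1-m2|/sigma.
|8 - 0| = 8.
sigma = 1.
d = 8/1 = 8.0000

8.0000


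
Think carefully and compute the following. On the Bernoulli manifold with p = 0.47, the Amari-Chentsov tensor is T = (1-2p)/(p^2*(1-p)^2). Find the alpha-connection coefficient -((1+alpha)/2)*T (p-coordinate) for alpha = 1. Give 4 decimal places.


Skewness (Amari-Chentsov) tensor: T = (1-2p)/(p^2*(1-p)^2).
p = 0.47, 1-2p = 0.06, p^2 = 0.2209, (1-p)^2 = 0.2809.
T = 0.06/(0.2209 * 0.2809) = 0.96695.
In the p-coordinate, Gamma^(alpha) = Gamma^(0) - (alpha/2)*T with Gamma^(0) = (1/2)*g'(p) = -T/2,
so Gamma^(alpha) = -((1+alpha)/2)*T.
alpha = 1, -(1+alpha)/2 = -1.0.
Gamma = -1.0 * 0.96695 = -0.9669

-0.9669


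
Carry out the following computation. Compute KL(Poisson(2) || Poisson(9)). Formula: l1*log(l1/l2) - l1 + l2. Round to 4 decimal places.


KL divergence for Poisson:
KL = l1*log(l1/l2) - l1 + l2.
l1 = 2, l2 = 9.
log(2/9) = -1.504077.
l1*log(l1/l2) = 2 * -1.504077 = -3.008155.
KL = -3.008155 - 2 + 9 = 3.9918

3.9918


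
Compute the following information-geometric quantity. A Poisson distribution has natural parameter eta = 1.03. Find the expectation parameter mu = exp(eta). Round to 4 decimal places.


Expectation parameter for Poisson exponential family:
mu = exp(eta).
eta = 1.03.
mu = exp(1.03) = 2.8011

2.8011


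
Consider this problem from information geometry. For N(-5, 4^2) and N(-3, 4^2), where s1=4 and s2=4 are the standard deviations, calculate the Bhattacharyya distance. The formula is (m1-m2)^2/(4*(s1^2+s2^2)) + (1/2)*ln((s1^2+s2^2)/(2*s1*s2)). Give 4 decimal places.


Bhattacharyya distance between two Gaussians:
DB = (m1-m2)^2/(4*(s1^2+s2^2)) + (1/2)*ln((s1^2+s2^2)/(2*s1*s2)).
(m1-m2)^2 = (-2)^2 = 4.
s1^2+s2^2 = 16 + 16 = 32.
term1 = 4/128 = 0.03125.
term2 = 0.5*ln(32/32.0) = 0.0.
DB = 0.03125 + 0.0 = 0.0313

0.0313


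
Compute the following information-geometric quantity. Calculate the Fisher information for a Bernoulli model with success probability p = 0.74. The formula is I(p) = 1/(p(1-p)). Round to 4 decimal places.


For Bernoulli(p), Fisher information is I(p) = 1/(p*(1-p)).
p = 0.74, 1-p = 0.26.
p*(1-p) = 0.1924.
I(p) = 1/0.1924 = 5.1975

5.1975


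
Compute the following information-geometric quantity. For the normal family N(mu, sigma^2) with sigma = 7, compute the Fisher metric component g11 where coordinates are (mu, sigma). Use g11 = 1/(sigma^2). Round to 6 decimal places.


For the 2-parameter normal family, the Fisher metric has:
  g11 = 1/sigma^2, g22 = 2/sigma^2.
sigma = 7, sigma^2 = 49.
g11 = 0.020408

0.020408


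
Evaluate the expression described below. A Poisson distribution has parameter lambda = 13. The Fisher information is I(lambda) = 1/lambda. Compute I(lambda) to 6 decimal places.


Fisher information for Poisson: I(lambda) = 1/lambda.
lambda = 13.
I(lambda) = 1/13 = 0.076923

0.076923


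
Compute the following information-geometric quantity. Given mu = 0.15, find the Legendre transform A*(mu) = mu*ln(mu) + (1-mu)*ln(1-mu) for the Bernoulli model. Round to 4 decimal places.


Legendre transform for Bernoulli:
A*(mu) = mu*log(mu) + (1-mu)*log(1-mu).
mu = 0.15, 1-mu = 0.85.
mu*log(mu) = 0.15*log(0.15) = -0.284568.
(1-mu)*log(1-mu) = 0.85*log(0.85) = -0.138141.
A* = -0.284568 + -0.138141 = -0.4227

-0.4227


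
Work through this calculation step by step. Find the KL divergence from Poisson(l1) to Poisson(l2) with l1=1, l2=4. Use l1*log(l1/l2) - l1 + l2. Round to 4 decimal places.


KL divergence for Poisson:
KL = l1*log(l1/l2) - l1 + l2.
l1 = 1, l2 = 4.
log(1/4) = -1.386294.
l1*log(l1/l2) = 1 * -1.386294 = -1.386294.
KL = -1.386294 - 1 + 4 = 1.6137

1.6137


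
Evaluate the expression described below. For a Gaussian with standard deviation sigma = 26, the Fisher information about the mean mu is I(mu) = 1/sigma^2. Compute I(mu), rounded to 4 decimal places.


The Fisher information for the mean of a normal distribution is I(mu) = 1/sigma^2.
sigma = 26, so sigma^2 = 676.
I(mu) = 1/676 = 0.0015

0.0015


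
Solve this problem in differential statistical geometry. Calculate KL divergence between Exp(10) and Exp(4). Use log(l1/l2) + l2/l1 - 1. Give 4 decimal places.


KL divergence for exponential family:
KL = log(l1/l2) + l2/l1 - 1.
log(10/4) = 0.916291.
4/10 = 0.4.
KL = 0.916291 + 0.4 - 1 = 0.3163

0.3163


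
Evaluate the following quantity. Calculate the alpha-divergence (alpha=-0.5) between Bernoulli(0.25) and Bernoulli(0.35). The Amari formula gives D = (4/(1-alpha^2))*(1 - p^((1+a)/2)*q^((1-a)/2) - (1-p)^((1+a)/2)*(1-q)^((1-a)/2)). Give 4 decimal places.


Amari alpha-divergence:
D = (4/(1-alpha^2))*(1 - p^((1+a)/2)*q^((1-a)/2) - (1-p)^((1+a)/2)*(1-q)^((1-a)/2)).
alpha = -0.5, p = 0.25, q = 0.35.
e1 = (1+alpha)/2 = 0.25, e2 = (1-alpha)/2 = 0.75.
t1 = p^e1 * q^e2 = 0.25^0.25 * 0.35^0.75 = 0.321763.
t2 = (1-p)^e1 * (1-q)^e2 = 0.75^0.25 * 0.65^0.75 = 0.673675.
4/(1-alpha^2) = 5.333333.
D = 5.333333*(1 - 0.321763 - 0.673675) = 0.0243

0.0243


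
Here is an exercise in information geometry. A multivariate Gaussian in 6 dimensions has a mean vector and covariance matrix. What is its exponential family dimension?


Exponential family dimension calculation:
For 6-dim MVN: mean has 6 params, covariance has 6*7/2 = 21 unique entries.
Total dim = 6 + 21 = 27.

27


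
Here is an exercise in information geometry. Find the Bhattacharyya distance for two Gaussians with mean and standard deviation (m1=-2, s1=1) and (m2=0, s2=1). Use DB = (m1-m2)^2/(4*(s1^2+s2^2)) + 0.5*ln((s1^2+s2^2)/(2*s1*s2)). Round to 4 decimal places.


Bhattacharyya distance between two Gaussians:
DB = (m1-m2)^2/(4*(s1^2+s2^2)) + (1/2)*ln((s1^2+s2^2)/(2*s1*s2)).
(m1-m2)^2 = (-2)^2 = 4.
s1^2+s2^2 = 1 + 1 = 2.
term1 = 4/8 = 0.5.
term2 = 0.5*ln(2/2.0) = 0.0.
DB = 0.5 + 0.0 = 0.5000

0.5000


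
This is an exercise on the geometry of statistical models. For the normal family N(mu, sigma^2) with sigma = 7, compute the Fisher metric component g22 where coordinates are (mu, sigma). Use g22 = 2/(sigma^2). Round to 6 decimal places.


For the 2-parameter normal family, the Fisher metric has:
  g11 = 1/sigma^2, g22 = 2/sigma^2.
sigma = 7, sigma^2 = 49.
g22 = 0.040816

0.040816


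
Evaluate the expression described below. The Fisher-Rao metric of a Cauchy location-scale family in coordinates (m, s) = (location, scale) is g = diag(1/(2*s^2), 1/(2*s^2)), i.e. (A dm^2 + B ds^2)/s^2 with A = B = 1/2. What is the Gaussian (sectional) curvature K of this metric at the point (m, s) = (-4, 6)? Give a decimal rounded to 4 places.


The metric has the form g = (A dm^2 + B ds^2)/s^2 with A = 1/2, B = 1/2.
Substitute u = sqrt(A/B)*m: g = B*(du^2 + ds^2)/s^2, i.e. B times the
Poincare upper half-plane metric, which has constant Gaussian curvature -1.
Scaling a 2D metric by a constant c divides the Gaussian curvature by c,
so K = -1/B = -1/(1/2) = -2.0000 everywhere (the point (m, s) = (-4, 6) is irrelevant:
the curvature is constant).
The requested Gaussian curvature is K = -2.0000.

-2.0000


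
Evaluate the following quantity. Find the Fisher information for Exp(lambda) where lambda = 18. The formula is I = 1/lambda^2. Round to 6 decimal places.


Fisher information for exponential: I(lambda) = 1/lambda^2.
lambda = 18, lambda^2 = 324.
I = 1/324 = 0.003086

0.003086


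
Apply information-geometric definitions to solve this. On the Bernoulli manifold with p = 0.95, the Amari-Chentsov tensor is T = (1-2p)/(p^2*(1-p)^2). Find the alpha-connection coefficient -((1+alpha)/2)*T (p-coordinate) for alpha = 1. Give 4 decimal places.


Skewness (Amari-Chentsov) tensor: T = (1-2p)/(p^2*(1-p)^2).
p = 0.95, 1-2p = -0.9, p^2 = 0.9025, (1-p)^2 = 0.0025.
T = -0.9/(0.9025 * 0.0025) = -398.891967.
In the p-coordinate, Gamma^(alpha) = Gamma^(0) - (alpha/2)*T with Gamma^(0) = (1/2)*g'(p) = -T/2,
so Gamma^(alpha) = -((1+alpha)/2)*T.
alpha = 1, -(1+alpha)/2 = -1.0.
Gamma = -1.0 * -398.891967 = 398.8920

398.8920


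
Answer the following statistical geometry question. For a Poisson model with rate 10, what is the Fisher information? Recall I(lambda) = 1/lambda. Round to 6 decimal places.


Fisher information for Poisson: I(lambda) = 1/lambda.
lambda = 10.
I(lambda) = 1/10 = 0.100000

0.100000


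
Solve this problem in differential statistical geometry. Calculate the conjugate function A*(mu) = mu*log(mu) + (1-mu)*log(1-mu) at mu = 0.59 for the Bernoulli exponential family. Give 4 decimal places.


Legendre transform for Bernoulli:
A*(mu) = mu*log(mu) + (1-mu)*log(1-mu).
mu = 0.59, 1-mu = 0.41.
mu*log(mu) = 0.59*log(0.59) = -0.311303.
(1-mu)*log(1-mu) = 0.41*log(0.41) = -0.365555.
A* = -0.311303 + -0.365555 = -0.6769

-0.6769


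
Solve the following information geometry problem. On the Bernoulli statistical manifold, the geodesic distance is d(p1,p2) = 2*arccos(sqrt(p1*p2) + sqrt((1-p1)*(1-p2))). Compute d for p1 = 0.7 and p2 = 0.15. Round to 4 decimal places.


Geodesic distance on Bernoulli manifold:
d(p1,p2) = 2*arccos(sqrt(p1*p2) + sqrt((1-p1)*(1-p2))).
sqrt(p1*p2) = sqrt(0.7*0.15) = 0.324037.
sqrt((1-p1)*(1-p2)) = sqrt(0.3*0.85) = 0.504975.
arg = 0.324037 + 0.504975 = 0.829012.
d = 2*arccos(0.829012) = 1.1869

1.1869


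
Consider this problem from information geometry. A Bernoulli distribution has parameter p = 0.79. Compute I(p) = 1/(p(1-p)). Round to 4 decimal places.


For Bernoulli(p), Fisher information is I(p) = 1/(p*(1-p)).
p = 0.79, 1-p = 0.21.
p*(1-p) = 0.1659.
I(p) = 1/0.1659 = 6.0277

6.0277


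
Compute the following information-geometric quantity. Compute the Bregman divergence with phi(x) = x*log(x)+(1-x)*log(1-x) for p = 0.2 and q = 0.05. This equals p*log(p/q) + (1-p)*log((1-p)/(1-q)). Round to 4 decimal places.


Bregman divergence with negative entropy generator:
D = p*log(p/q) + (1-p)*log((1-p)/(1-q)).
p = 0.2, q = 0.05.
p*log(p/q) = 0.2*log(0.2/0.05) = 0.277259.
(1-p)*log((1-p)/(1-q)) = 0.8*log(0.8/0.95) = -0.13748.
D = 0.277259 + -0.13748 = 0.1398

0.1398


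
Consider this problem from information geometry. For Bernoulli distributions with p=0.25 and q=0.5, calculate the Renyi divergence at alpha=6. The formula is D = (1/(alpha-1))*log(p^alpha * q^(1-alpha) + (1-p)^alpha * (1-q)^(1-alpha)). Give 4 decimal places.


Renyi divergence of order alpha between Bernoulli distributions:
D = (1/(alpha-1))*log(p^alpha * q^(1-alpha) + (1-p)^alpha * (1-q)^(1-alpha)).
alpha = 6, p = 0.25, q = 0.5.
p^alpha * q^(1-alpha) = 0.25^6 * 0.5^-5 = 0.007812.
(1-p)^alpha * (1-q)^(1-alpha) = 0.75^6 * 0.5^-5 = 5.695312.
sum = 0.007812 + 5.695312 = 5.703125.
D = (1/5)*log(5.703125) = 0.3482

0.3482


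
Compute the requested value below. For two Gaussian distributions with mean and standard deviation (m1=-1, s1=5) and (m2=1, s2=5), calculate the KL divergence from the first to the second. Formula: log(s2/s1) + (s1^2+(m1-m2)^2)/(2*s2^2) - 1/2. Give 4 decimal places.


KL divergence between normal distributions:
KL = log(s2/s1) + (s1^2 + (m1-m2)^2)/(2*s2^2) - 1/2.
log(5/5) = 0.0.
(5^2 + (-1-1)^2)/(2*5^2) = (25 + 4)/50 = 0.58.
KL = 0.0 + 0.58 - 0.5 = 0.0800

0.0800


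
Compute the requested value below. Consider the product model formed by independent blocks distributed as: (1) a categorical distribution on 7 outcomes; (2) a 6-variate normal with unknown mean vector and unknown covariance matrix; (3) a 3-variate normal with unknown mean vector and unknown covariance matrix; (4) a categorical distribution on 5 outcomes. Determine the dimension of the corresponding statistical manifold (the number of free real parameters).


The dimension of a statistical manifold equals the number of free
(independent) real parameters of the model. For a product of independent
blocks the parameter counts add.
- categorical on 7 outcomes (probabilities sum to 1): 7-1 = 6.
- 6-variate normal: 6 (mean) + 6*7/2 = 21 (symmetric covariance) = 27.
- 3-variate normal: 3 (mean) + 3*4/2 = 6 (symmetric covariance) = 9.
- categorical on 5 outcomes (probabilities sum to 1): 5-1 = 4.
Total = 6 + 27 + 9 + 4 = 46.
Dimension = 46

46


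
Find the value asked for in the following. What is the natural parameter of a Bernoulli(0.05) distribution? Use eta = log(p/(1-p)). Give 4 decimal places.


Natural parameter for Bernoulli: eta = log(p/(1-p)).
p = 0.05, 1-p = 0.95.
p/(1-p) = 0.052632.
eta = log(0.052632) = -2.9444

-2.9444


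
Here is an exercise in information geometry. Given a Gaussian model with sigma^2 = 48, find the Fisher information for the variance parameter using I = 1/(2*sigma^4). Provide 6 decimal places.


Fisher information for variance: I(sigma^2) = 1/(2*sigma^4).
sigma^2 = 48, so sigma^4 = 2304.
I = 1/(2*2304) = 1/4608 = 0.000217

0.000217


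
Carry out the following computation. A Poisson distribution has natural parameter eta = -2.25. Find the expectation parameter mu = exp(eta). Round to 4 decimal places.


Expectation parameter for Poisson exponential family:
mu = exp(eta).
eta = -2.25.
mu = exp(-2.25) = 0.1054

0.1054


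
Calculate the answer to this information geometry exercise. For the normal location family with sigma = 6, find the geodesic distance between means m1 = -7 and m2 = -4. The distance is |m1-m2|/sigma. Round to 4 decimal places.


On the fixed-variance normal subfamily, geodesic distance = |m1-m2|/sigma.
|-7 - -4| = 3.
sigma = 6.
d = 3/6 = 0.5000

0.5000


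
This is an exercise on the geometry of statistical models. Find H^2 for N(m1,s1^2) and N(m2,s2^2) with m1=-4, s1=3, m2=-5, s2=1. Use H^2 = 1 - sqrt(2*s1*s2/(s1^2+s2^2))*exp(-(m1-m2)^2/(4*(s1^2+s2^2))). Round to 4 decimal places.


Squared Hellinger distance for Gaussians:
H^2 = 1 - sqrt(2*s1*s2/(s1^2+s2^2)) * exp(-(m1-m2)^2/(4*(s1^2+s2^2))).
s1^2 = 9, s2^2 = 1, s1^2+s2^2 = 10.
sqrt(2*3*1/(10)) = 0.774597.
(m1-m2)^2 = (1)^2 = 1.
exp(-1/(4*10)) = exp(-0.025) = 0.97531.
H^2 = 1 - 0.774597*0.97531 = 0.2445

0.2445


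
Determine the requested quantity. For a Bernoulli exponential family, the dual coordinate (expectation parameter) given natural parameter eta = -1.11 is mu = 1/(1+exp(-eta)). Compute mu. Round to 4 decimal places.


Dual coordinate (expectation parameter) for Bernoulli:
mu = 1/(1+exp(-eta)).
eta = -1.11.
exp(-eta) = exp(1.11) = 3.034358.
mu = 1/(1+3.034358) = 0.2479

0.2479


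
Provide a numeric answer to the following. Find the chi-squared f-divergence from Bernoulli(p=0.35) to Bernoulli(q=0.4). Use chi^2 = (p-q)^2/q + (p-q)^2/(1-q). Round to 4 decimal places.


Chi-squared divergence between Bernoulli distributions:
chi^2 = (p-q)^2/q + (p-q)^2/(1-q).
p = 0.35, q = 0.4, p-q = -0.05.
(p-q)^2 = 0.0025.
term1 = 0.0025/0.4 = 0.00625.
term2 = 0.0025/0.6 = 0.004167.
chi^2 = 0.00625 + 0.004167 = 0.0104

0.0104


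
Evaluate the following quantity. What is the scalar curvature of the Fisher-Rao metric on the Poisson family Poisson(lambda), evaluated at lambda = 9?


This family has a single free parameter, so its statistical manifold
is 1-dimensional. The Riemann curvature tensor of any 1-dimensional
Riemannian manifold vanishes identically, so R = 0.

0


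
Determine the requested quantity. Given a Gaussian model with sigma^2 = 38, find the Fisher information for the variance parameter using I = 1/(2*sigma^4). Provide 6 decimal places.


Fisher information for variance: I(sigma^2) = 1/(2*sigma^4).
sigma^2 = 38, so sigma^4 = 1444.
I = 1/(2*1444) = 1/2888 = 0.000346

0.000346


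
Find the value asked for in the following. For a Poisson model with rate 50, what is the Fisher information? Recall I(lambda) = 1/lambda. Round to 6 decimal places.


Fisher information for Poisson: I(lambda) = 1/lambda.
lambda = 50.
I(lambda) = 1/50 = 0.020000

0.020000


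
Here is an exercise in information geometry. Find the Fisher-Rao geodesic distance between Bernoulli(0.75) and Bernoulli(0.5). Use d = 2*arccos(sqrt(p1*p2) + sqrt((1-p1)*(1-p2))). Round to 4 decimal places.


Geodesic distance on Bernoulli manifold:
d(p1,p2) = 2*arccos(sqrt(p1*p2) + sqrt((1-p1)*(1-p2))).
sqrt(p1*p2) = sqrt(0.75*0.5) = 0.612372.
sqrt((1-p1)*(1-p2)) = sqrt(0.25*0.5) = 0.353553.
arg = 0.612372 + 0.353553 = 0.965926.
d = 2*arccos(0.965926) = 0.5236

0.5236


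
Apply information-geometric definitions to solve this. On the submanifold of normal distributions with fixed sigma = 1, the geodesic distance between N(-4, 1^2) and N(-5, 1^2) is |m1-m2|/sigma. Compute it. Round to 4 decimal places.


On the fixed-variance normal subfamily, geodesic distance = |m1-m2|/sigma.
|-4 - -5| = 1.
sigma = 1.
d = 1/1 = 1.0000

1.0000


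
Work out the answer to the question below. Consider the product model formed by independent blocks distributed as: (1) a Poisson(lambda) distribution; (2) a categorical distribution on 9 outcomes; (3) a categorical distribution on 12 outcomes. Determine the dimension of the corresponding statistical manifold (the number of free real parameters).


The dimension of a statistical manifold equals the number of free
(independent) real parameters of the model. For a product of independent
blocks the parameter counts add.
- Poisson (lambda): 1.
- categorical on 9 outcomes (probabilities sum to 1): 9-1 = 8.
- categorical on 12 outcomes (probabilities sum to 1): 12-1 = 11.
Total = 1 + 8 + 11 = 20.
Dimension = 20

20


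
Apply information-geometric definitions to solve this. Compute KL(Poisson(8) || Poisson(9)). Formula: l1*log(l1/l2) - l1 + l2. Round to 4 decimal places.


KL divergence for Poisson:
KL = l1*log(l1/l2) - l1 + l2.
l1 = 8, l2 = 9.
log(8/9) = -0.117783.
l1*log(l1/l2) = 8 * -0.117783 = -0.942264.
KL = -0.942264 - 8 + 9 = 0.0577

0.0577


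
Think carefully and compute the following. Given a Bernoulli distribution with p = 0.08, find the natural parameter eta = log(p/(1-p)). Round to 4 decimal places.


Natural parameter for Bernoulli: eta = log(p/(1-p)).
p = 0.08, 1-p = 0.92.
p/(1-p) = 0.086957.
eta = log(0.086957) = -2.4423

-2.4423


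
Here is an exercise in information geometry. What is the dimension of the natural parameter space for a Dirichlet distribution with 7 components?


Exponential family dimension calculation:
Dirichlet with 7 components has 7 natural parameters.

7


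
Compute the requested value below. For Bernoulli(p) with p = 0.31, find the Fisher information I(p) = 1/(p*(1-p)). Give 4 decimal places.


For Bernoulli(p), Fisher information is I(p) = 1/(p*(1-p)).
p = 0.31, 1-p = 0.69.
p*(1-p) = 0.2139.
I(p) = 1/0.2139 = 4.6751

4.6751


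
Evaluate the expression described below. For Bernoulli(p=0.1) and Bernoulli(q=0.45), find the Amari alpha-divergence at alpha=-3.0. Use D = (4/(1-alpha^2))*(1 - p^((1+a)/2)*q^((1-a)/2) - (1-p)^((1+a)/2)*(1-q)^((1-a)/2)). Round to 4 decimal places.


Amari alpha-divergence:
D = (4/(1-alpha^2))*(1 - p^((1+a)/2)*q^((1-a)/2) - (1-p)^((1+a)/2)*(1-q)^((1-a)/2)).
alpha = -3.0, p = 0.1, q = 0.45.
e1 = (1+alpha)/2 = -1.0, e2 = (1-alpha)/2 = 2.0.
t1 = p^e1 * q^e2 = 0.1^-1.0 * 0.45^2.0 = 2.025.
t2 = (1-p)^e1 * (1-q)^e2 = 0.9^-1.0 * 0.55^2.0 = 0.336111.
4/(1-alpha^2) = -0.5.
D = -0.5*(1 - 2.025 - 0.336111) = 0.6806

0.6806


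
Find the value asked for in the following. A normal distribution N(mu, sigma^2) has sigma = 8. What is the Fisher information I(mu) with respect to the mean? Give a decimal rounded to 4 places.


The Fisher information for the mean of a normal distribution is I(mu) = 1/sigma^2.
sigma = 8, so sigma^2 = 64.
I(mu) = 1/64 = 0.0156

0.0156


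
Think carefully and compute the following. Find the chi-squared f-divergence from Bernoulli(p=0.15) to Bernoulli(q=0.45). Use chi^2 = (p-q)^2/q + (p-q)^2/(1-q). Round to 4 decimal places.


Chi-squared divergence between Bernoulli distributions:
chi^2 = (p-q)^2/q + (p-q)^2/(1-q).
p = 0.15, q = 0.45, p-q = -0.3.
(p-q)^2 = 0.09.
term1 = 0.09/0.45 = 0.2.
term2 = 0.09/0.55 = 0.163636.
chi^2 = 0.2 + 0.163636 = 0.3636

0.3636


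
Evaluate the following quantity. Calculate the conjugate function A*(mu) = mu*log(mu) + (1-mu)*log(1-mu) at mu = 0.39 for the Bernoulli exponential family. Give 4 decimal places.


Legendre transform for Bernoulli:
A*(mu) = mu*log(mu) + (1-mu)*log(1-mu).
mu = 0.39, 1-mu = 0.61.
mu*log(mu) = 0.39*log(0.39) = -0.367227.
(1-mu)*log(1-mu) = 0.61*log(0.61) = -0.301521.
A* = -0.367227 + -0.301521 = -0.6687

-0.6687


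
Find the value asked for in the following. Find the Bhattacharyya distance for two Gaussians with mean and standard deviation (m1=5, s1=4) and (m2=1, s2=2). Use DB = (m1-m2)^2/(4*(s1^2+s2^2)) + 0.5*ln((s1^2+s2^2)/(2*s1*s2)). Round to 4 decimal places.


Bhattacharyya distance between two Gaussians:
DB = (m1-m2)^2/(4*(s1^2+s2^2)) + (1/2)*ln((s1^2+s2^2)/(2*s1*s2)).
(m1-m2)^2 = (4)^2 = 16.
s1^2+s2^2 = 16 + 4 = 20.
term1 = 16/80 = 0.2.
term2 = 0.5*ln(20/16.0) = 0.111572.
DB = 0.2 + 0.111572 = 0.3116

0.3116


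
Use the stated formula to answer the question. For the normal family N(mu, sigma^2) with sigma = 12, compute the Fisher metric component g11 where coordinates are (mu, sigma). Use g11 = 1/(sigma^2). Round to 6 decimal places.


For the 2-parameter normal family, the Fisher metric has:
  g11 = 1/sigma^2, g22 = 2/sigma^2.
sigma = 12, sigma^2 = 144.
g11 = 0.006944

0.006944


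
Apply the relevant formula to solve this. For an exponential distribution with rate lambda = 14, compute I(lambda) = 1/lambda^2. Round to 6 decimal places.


Fisher information for exponential: I(lambda) = 1/lambda^2.
lambda = 14, lambda^2 = 196.
I = 1/196 = 0.005102

0.005102


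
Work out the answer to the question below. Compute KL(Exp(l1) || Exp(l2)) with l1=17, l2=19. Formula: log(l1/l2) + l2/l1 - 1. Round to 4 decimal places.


KL divergence for exponential family:
KL = log(l1/l2) + l2/l1 - 1.
log(17/19) = -0.111226.
19/17 = 1.117647.
KL = -0.111226 + 1.117647 - 1 = 0.0064

0.0064


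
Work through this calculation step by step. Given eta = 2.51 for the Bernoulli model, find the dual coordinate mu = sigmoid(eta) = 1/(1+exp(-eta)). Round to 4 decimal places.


Dual coordinate (expectation parameter) for Bernoulli:
mu = 1/(1+exp(-eta)).
eta = 2.51.
exp(-eta) = exp(-2.51) = 0.081268.
mu = 1/(1+0.081268) = 0.9248

0.9248
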